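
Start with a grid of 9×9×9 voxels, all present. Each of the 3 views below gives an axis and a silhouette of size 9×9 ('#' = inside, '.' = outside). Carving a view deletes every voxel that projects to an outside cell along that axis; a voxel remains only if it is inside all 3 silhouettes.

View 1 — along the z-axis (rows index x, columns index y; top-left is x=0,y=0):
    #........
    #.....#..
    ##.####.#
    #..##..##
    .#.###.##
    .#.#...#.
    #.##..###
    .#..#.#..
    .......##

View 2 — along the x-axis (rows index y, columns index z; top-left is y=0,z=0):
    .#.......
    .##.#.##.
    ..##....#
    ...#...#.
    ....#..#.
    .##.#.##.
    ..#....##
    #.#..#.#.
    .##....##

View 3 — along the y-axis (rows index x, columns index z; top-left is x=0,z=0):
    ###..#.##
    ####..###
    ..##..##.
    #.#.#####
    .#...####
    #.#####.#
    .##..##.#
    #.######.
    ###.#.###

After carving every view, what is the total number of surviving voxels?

full grid |V| = 729
  1. axis=2 (XY plane), |mask|=35  ⇒  voxels=315
  2. axis=0 (YZ plane), |mask|=29  ⇒  voxels=108
  3. axis=1 (XZ plane), |mask|=55  ⇒  voxels=73

remaining voxels: 73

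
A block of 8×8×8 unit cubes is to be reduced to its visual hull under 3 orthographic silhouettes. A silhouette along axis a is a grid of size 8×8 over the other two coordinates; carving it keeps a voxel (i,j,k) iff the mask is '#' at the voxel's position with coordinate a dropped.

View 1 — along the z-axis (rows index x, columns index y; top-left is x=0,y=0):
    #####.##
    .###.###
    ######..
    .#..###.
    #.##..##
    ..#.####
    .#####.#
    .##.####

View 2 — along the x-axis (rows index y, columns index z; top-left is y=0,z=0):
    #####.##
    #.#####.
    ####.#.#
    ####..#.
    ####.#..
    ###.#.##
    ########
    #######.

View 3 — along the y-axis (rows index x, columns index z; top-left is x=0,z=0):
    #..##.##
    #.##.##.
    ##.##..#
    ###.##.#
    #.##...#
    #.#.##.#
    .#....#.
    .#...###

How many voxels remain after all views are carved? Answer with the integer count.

full grid |V| = 512
  1. axis=2 (XY plane), |mask|=45  ⇒  voxels=360
  2. axis=0 (YZ plane), |mask|=50  ⇒  voxels=280
  3. axis=1 (XZ plane), |mask|=36  ⇒  voxels=157

|visual hull| = 157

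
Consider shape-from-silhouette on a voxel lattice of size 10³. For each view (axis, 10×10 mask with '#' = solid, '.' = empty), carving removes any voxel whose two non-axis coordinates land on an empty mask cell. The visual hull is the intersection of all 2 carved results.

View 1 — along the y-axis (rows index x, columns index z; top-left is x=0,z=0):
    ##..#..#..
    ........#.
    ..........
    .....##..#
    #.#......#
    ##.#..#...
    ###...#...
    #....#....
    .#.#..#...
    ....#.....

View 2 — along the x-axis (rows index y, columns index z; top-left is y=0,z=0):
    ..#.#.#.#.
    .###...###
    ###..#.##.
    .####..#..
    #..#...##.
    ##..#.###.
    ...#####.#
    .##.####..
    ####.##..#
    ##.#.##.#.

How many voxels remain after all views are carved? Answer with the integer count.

voxel count = 140

start: 10×10×10 = 1000 voxels
after view 1 [y-axis, 25 of 100 cells solid] → remaining = 250
after view 2 [x-axis, 56 of 100 cells solid] → remaining = 140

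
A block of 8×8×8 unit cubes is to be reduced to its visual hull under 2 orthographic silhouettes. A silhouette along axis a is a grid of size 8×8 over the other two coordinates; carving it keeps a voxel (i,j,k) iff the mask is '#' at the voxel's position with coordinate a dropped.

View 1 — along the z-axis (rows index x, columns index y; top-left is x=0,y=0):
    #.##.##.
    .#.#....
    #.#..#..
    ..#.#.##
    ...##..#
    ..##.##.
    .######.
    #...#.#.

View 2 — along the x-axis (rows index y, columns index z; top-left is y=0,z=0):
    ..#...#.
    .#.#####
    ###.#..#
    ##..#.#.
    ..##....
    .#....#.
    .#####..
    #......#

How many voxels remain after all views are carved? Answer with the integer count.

|visual hull| = 108

initial block: 8^3 = 512
step 1: project along z, AND mask (30/64) → |grid| = 240
step 2: project along x, AND mask (28/64) → |grid| = 108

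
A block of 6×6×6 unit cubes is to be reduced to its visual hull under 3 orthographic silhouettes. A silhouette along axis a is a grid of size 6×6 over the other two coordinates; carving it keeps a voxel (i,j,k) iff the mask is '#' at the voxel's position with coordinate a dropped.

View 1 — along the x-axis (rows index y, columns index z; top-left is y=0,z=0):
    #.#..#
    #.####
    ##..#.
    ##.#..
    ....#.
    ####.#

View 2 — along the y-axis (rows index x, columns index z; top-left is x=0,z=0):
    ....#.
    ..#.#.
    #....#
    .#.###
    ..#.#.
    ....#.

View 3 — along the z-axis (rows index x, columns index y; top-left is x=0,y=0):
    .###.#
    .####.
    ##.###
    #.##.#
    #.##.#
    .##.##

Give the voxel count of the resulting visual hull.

start: 6×6×6 = 216 voxels
step 1: project along x, AND mask (20/36) → |grid| = 120
step 2: project along y, AND mask (12/36) → |grid| = 38
step 3: project along z, AND mask (25/36) → |grid| = 27

remaining voxels: 27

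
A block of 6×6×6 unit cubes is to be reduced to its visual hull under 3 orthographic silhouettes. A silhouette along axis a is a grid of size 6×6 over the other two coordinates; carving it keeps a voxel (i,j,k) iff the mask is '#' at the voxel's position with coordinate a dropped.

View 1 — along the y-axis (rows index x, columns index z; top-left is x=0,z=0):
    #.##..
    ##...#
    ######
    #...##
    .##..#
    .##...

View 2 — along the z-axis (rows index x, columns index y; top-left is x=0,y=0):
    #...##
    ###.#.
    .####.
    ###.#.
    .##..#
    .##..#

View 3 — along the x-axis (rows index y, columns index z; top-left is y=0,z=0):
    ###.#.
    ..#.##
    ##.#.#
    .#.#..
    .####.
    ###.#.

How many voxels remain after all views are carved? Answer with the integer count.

initial block: 6^3 = 216
V1 y: intersect with XZ mask (20 set) -- 120 left
V2 z: intersect with XY mask (21 set) -- 72 left
V3 x: intersect with YZ mask (21 set) -- 43 left

voxel count = 43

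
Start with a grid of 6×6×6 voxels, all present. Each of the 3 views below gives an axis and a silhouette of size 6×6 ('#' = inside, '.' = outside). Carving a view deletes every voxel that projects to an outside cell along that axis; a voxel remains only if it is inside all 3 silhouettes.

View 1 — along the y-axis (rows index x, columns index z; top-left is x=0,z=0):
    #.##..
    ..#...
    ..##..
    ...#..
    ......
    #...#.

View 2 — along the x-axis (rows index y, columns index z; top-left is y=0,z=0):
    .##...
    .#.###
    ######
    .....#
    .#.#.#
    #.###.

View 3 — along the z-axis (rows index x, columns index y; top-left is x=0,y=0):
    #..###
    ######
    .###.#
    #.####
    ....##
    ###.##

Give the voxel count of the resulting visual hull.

start: 6×6×6 = 216 voxels
after view 1 [y-axis, 9 of 36 cells solid] → remaining = 54
after view 2 [x-axis, 20 of 36 cells solid] → remaining = 28
after view 3 [z-axis, 26 of 36 cells solid] → remaining = 21

21 voxels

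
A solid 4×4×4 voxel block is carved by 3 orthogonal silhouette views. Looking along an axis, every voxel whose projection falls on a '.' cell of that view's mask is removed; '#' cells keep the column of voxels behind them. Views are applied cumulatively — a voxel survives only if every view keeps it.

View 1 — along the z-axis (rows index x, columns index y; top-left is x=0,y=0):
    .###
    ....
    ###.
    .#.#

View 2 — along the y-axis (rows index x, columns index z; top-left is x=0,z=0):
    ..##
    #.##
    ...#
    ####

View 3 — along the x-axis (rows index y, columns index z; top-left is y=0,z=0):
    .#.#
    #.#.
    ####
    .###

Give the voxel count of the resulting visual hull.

voxel count = 12

full grid |V| = 64
after view 1 [z-axis, 8 of 16 cells solid] → remaining = 32
after view 2 [y-axis, 10 of 16 cells solid] → remaining = 17
after view 3 [x-axis, 11 of 16 cells solid] → remaining = 12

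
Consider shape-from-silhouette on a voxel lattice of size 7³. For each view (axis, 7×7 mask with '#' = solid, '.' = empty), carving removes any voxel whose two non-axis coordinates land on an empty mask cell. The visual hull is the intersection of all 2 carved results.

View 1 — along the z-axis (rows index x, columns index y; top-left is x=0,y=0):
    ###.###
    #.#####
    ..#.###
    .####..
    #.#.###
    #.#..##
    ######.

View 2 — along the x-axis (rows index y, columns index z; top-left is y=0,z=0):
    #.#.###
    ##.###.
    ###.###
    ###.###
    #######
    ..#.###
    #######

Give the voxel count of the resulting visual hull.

remaining voxels: 201

initial block: 7^3 = 343
carve view 1 (along z, XY-mask fill 35/49): 245 voxels remain
carve view 2 (along x, YZ-mask fill 40/49): 201 voxels remain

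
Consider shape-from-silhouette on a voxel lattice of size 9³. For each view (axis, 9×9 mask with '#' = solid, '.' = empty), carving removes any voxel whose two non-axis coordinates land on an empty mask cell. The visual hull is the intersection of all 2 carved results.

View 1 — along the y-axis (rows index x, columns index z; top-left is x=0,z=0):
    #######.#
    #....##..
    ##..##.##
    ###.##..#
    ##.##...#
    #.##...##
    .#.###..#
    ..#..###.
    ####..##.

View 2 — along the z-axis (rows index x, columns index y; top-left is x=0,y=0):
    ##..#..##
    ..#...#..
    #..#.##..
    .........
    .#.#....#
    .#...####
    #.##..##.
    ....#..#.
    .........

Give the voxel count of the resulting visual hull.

before carving: 729 voxels (9×9×9)
step 1: project along y, AND mask (48/81) → |grid| = 432
step 2: project along z, AND mask (26/81) → |grid| = 143

remaining voxels: 143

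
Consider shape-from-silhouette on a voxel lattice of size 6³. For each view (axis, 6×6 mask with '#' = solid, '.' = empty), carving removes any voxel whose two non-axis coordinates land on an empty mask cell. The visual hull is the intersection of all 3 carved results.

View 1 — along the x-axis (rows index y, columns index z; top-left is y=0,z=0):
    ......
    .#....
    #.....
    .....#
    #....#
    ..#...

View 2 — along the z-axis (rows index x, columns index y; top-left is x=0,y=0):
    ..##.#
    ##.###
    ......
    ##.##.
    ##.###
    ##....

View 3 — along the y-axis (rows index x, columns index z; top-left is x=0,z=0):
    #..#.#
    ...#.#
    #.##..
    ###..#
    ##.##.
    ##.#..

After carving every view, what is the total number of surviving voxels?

initial block: 6^3 = 216
[1] x-view keeps 6 columns → grid now 36
[2] z-view keeps 19 columns → grid now 18
[3] y-view keeps 19 columns → grid now 11

11 voxels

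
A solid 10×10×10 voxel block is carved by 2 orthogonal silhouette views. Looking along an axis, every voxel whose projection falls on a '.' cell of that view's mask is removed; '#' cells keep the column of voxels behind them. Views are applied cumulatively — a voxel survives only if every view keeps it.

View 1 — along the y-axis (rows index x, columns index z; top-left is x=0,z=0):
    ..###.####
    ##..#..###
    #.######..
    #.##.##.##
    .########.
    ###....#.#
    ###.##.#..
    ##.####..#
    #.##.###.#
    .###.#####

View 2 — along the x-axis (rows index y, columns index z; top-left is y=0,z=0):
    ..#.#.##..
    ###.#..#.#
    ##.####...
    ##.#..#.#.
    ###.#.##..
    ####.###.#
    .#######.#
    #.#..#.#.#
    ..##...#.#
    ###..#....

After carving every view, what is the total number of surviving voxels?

before carving: 1000 voxels (10×10×10)
step 1: project along y, AND mask (68/100) → |grid| = 680
step 2: project along x, AND mask (56/100) → |grid| = 393

|visual hull| = 393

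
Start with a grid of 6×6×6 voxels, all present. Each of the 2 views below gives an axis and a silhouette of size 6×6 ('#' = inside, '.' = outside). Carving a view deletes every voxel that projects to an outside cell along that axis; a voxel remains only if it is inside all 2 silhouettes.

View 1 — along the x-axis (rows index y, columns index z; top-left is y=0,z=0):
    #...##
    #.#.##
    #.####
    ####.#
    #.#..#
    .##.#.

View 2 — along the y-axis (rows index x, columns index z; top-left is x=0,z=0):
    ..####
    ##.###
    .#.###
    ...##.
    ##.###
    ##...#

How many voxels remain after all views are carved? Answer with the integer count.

83 voxels

start: 6×6×6 = 216 voxels
step 1: project along x, AND mask (23/36) → |grid| = 138
step 2: project along y, AND mask (23/36) → |grid| = 83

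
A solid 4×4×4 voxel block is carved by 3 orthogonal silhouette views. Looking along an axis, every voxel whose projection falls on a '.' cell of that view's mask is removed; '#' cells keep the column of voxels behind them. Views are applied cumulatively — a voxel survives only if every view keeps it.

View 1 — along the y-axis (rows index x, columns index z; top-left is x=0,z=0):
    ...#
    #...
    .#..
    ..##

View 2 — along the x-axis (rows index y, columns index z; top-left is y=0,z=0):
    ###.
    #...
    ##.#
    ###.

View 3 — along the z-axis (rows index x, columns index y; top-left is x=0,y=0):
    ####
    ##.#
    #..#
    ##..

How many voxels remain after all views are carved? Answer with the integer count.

voxel count = 7

full grid |V| = 64
step 1: project along y, AND mask (5/16) → |grid| = 20
step 2: project along x, AND mask (10/16) → |grid| = 11
step 3: project along z, AND mask (11/16) → |grid| = 7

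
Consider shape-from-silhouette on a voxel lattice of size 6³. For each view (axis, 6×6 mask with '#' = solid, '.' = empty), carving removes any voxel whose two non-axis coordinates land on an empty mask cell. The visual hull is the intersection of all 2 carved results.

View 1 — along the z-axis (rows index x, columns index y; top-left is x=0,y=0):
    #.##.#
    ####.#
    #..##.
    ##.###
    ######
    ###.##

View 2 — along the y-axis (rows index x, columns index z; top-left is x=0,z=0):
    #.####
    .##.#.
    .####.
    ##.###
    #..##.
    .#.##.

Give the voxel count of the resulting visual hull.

initial block: 6^3 = 216
V1 z: intersect with XY mask (28 set) -- 168 left
V2 y: intersect with XZ mask (23 set) -- 105 left

voxel count = 105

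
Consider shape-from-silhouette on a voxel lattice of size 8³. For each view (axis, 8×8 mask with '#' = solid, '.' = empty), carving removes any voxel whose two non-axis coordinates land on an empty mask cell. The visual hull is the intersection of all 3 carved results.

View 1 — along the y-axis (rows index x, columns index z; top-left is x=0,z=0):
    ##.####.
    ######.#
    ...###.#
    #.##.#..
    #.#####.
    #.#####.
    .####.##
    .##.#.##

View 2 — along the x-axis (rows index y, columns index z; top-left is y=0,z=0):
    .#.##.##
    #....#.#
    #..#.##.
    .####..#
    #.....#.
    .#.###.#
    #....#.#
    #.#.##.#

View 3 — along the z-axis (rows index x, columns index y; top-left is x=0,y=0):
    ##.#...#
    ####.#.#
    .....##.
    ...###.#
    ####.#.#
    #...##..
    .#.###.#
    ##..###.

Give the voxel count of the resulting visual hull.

before carving: 512 voxels (8×8×8)
[1] y-view keeps 44 columns → grid now 352
[2] x-view keeps 32 columns → grid now 174
[3] z-view keeps 35 columns → grid now 102

remaining voxels: 102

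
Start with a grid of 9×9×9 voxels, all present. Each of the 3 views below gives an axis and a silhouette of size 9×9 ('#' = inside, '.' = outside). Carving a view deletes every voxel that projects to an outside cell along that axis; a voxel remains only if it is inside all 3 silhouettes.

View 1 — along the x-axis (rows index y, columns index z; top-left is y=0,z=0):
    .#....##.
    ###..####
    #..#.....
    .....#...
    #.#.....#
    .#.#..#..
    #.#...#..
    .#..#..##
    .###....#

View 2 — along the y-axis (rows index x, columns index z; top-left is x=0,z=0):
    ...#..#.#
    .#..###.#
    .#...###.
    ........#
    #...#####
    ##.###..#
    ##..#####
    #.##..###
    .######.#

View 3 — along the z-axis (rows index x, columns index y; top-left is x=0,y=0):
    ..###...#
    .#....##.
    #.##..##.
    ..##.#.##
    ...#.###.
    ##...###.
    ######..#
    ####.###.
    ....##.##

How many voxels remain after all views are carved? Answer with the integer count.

|visual hull| = 84

initial block: 9^3 = 729
step 1: project along x, AND mask (30/81) → |grid| = 270
step 2: project along y, AND mask (45/81) → |grid| = 150
step 3: project along z, AND mask (44/81) → |grid| = 84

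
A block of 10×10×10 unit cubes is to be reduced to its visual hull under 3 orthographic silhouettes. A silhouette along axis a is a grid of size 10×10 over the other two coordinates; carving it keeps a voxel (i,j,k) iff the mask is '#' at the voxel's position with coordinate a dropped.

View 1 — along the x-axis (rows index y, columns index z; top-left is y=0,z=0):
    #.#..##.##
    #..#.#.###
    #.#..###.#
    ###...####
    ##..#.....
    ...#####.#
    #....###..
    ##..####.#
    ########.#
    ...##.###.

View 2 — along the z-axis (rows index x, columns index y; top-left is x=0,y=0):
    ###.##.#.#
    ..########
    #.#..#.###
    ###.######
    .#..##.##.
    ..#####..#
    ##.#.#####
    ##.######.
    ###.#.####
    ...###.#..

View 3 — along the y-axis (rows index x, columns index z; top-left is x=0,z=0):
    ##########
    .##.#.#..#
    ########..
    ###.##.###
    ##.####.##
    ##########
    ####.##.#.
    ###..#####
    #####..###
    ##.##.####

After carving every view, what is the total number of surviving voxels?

initial block: 10^3 = 1000
[1] x-view keeps 59 columns → grid now 590
[2] z-view keeps 69 columns → grid now 406
[3] y-view keeps 80 columns → grid now 321

voxel count = 321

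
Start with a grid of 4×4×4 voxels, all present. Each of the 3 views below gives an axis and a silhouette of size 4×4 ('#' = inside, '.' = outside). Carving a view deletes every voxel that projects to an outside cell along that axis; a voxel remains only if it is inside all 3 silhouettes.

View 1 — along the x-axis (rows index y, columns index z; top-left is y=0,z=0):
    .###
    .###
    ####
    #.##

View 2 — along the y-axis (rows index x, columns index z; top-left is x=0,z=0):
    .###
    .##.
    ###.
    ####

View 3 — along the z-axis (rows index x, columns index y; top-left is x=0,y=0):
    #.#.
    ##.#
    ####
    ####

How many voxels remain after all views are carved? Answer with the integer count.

initial block: 4^3 = 64
step 1: project along x, AND mask (13/16) → |grid| = 52
step 2: project along y, AND mask (12/16) → |grid| = 40
step 3: project along z, AND mask (13/16) → |grid| = 33

remaining voxels: 33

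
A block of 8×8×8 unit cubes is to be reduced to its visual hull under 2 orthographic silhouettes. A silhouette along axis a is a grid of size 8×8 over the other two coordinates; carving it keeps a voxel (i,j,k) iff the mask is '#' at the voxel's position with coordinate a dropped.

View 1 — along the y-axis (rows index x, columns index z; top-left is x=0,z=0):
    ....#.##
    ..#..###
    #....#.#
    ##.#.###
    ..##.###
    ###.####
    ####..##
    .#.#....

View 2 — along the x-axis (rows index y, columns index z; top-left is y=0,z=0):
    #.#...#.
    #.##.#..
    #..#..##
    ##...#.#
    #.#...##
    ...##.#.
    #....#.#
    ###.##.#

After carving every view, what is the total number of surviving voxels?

initial block: 8^3 = 512
step 1: project along y, AND mask (36/64) → |grid| = 288
step 2: project along x, AND mask (31/64) → |grid| = 147

|visual hull| = 147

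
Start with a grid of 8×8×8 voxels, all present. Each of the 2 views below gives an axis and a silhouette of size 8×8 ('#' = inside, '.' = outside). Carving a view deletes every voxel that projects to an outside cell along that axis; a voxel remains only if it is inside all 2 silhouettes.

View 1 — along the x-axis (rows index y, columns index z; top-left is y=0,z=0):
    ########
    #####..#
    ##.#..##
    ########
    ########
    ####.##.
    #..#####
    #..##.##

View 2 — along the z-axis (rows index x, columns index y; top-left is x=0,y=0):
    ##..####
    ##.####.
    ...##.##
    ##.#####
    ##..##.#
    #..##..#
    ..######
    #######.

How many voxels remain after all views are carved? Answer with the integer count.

initial block: 8^3 = 512
after view 1 [x-axis, 52 of 64 cells solid] → remaining = 416
after view 2 [z-axis, 45 of 64 cells solid] → remaining = 302

|visual hull| = 302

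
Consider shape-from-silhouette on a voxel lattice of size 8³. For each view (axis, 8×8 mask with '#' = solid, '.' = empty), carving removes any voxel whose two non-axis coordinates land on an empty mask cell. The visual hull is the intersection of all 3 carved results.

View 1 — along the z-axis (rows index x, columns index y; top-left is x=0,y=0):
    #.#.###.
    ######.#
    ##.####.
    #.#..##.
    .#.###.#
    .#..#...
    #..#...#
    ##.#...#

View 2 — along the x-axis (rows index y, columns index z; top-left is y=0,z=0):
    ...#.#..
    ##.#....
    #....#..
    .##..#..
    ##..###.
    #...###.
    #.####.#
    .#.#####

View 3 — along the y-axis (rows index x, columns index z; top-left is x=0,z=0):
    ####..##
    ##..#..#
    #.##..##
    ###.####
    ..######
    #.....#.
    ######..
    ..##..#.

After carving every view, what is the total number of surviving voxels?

start: 8×8×8 = 512 voxels
step 1: project along z, AND mask (36/64) → |grid| = 288
step 2: project along x, AND mask (31/64) → |grid| = 135
step 3: project along y, AND mask (39/64) → |grid| = 78

voxel count = 78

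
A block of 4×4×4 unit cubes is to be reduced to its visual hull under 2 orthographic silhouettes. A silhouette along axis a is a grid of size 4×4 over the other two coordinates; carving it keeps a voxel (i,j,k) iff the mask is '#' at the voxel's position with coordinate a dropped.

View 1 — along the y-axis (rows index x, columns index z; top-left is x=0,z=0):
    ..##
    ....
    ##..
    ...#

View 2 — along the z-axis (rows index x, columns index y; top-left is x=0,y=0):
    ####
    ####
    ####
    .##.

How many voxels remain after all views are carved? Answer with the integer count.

|visual hull| = 18

start: 4×4×4 = 64 voxels
  1. axis=1 (XZ plane), |mask|=5  ⇒  voxels=20
  2. axis=2 (XY plane), |mask|=14  ⇒  voxels=18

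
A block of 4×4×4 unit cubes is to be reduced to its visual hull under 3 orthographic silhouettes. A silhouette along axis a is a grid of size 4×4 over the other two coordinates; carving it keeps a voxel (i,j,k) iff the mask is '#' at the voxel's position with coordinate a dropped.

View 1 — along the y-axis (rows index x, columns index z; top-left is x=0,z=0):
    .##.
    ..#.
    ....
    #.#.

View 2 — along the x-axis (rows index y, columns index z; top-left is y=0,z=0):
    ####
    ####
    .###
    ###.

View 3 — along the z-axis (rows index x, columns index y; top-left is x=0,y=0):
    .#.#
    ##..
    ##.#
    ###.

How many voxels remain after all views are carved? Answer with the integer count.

remaining voxels: 11

initial block: 4^3 = 64
  1. axis=1 (XZ plane), |mask|=5  ⇒  voxels=20
  2. axis=0 (YZ plane), |mask|=14  ⇒  voxels=19
  3. axis=2 (XY plane), |mask|=10  ⇒  voxels=11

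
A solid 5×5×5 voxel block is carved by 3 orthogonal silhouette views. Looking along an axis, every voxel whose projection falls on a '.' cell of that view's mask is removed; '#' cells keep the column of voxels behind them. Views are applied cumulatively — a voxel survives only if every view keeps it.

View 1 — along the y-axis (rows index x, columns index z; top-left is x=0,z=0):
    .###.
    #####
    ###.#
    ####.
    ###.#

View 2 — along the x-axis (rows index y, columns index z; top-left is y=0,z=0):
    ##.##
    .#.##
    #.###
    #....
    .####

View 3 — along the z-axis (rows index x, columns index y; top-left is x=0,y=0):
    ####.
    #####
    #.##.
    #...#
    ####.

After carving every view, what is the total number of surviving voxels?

before carving: 125 voxels (5×5×5)
  1. axis=1 (XZ plane), |mask|=20  ⇒  voxels=100
  2. axis=0 (YZ plane), |mask|=16  ⇒  voxels=61
  3. axis=2 (XY plane), |mask|=18  ⇒  voxels=44

44 voxels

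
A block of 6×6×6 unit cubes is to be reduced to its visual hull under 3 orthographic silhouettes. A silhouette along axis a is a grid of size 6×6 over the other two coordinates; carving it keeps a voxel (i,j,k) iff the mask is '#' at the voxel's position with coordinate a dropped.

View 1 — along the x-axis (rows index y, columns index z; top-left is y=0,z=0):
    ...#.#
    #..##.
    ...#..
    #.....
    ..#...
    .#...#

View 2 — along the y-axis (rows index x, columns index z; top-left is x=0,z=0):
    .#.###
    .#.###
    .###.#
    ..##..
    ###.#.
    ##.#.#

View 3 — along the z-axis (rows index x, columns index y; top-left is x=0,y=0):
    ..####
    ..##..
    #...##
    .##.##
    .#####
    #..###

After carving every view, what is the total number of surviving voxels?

full grid |V| = 216
step 1: project along x, AND mask (10/36) → |grid| = 60
step 2: project along y, AND mask (22/36) → |grid| = 38
step 3: project along z, AND mask (22/36) → |grid| = 22

22 voxels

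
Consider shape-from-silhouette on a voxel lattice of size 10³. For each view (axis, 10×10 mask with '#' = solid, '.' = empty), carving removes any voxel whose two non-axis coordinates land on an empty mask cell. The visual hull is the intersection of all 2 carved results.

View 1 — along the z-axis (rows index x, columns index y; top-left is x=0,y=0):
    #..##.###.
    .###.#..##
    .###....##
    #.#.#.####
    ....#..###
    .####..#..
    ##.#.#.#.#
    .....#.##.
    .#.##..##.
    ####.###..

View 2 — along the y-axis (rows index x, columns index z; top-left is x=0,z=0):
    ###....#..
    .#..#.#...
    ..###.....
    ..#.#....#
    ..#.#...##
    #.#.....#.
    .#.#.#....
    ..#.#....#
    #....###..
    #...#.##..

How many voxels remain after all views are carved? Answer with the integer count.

initial block: 10^3 = 1000
  1. axis=2 (XY plane), |mask|=54  ⇒  voxels=540
  2. axis=1 (XZ plane), |mask|=34  ⇒  voxels=184

voxel count = 184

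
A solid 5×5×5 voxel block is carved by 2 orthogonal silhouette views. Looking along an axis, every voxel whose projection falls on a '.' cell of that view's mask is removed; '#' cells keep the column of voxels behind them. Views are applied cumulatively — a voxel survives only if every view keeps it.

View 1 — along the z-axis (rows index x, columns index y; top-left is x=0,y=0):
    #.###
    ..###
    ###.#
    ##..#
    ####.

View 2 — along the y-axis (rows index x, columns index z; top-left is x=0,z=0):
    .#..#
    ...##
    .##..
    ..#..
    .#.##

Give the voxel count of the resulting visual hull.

start: 5×5×5 = 125 voxels
V1 z: intersect with XY mask (18 set) -- 90 left
V2 y: intersect with XZ mask (10 set) -- 37 left

remaining voxels: 37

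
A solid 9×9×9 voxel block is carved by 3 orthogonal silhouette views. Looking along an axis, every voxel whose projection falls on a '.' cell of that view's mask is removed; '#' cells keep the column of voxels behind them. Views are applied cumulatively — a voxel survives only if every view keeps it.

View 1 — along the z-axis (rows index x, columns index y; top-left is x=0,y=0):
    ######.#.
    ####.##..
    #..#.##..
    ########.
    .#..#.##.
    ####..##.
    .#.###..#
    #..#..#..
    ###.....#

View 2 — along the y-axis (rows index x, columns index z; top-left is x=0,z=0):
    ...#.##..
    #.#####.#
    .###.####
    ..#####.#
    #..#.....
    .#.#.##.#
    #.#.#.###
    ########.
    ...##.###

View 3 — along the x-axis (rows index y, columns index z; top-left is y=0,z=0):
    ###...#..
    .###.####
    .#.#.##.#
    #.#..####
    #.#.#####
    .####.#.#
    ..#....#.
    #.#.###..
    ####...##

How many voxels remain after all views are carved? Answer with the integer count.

148 voxels

full grid |V| = 729
V1 z: intersect with XY mask (47 set) -- 423 left
V2 y: intersect with XZ mask (49 set) -- 251 left
V3 x: intersect with YZ mask (48 set) -- 148 left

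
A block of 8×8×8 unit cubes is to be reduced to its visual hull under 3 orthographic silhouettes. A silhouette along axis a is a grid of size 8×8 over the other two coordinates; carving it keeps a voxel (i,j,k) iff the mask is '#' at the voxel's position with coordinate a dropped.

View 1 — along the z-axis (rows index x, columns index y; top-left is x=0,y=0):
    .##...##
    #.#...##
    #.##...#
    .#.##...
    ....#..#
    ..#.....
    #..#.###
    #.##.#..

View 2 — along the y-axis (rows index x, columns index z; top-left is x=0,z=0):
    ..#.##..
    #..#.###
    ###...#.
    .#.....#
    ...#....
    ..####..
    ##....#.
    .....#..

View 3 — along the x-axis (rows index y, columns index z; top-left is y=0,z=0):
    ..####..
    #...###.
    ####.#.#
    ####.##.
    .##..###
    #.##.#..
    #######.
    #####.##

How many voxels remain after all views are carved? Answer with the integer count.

start: 8×8×8 = 512 voxels
step 1: project along z, AND mask (27/64) → |grid| = 216
step 2: project along y, AND mask (23/64) → |grid| = 79
step 3: project along x, AND mask (43/64) → |grid| = 56

56 voxels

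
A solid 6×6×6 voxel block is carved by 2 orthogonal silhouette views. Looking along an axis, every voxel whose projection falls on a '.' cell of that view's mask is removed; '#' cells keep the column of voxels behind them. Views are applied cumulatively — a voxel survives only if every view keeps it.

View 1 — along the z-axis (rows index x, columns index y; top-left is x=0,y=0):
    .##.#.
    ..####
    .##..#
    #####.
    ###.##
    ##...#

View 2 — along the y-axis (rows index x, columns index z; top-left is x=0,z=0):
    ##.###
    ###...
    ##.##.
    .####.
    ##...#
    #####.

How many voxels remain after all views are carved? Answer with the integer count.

remaining voxels: 89

full grid |V| = 216
[1] z-view keeps 23 columns → grid now 138
[2] y-view keeps 24 columns → grid now 89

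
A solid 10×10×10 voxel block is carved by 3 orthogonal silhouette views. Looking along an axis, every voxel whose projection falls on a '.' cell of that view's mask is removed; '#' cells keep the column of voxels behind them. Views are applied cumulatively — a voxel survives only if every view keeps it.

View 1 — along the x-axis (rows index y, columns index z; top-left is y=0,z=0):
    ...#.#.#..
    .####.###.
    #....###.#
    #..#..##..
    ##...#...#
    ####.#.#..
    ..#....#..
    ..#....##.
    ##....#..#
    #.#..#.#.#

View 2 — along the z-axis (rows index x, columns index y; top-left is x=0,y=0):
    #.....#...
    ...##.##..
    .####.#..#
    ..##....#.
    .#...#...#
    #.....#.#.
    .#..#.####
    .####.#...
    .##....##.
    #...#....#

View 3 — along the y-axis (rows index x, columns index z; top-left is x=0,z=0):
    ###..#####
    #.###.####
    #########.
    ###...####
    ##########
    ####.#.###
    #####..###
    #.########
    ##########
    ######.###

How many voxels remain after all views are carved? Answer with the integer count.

start: 10×10×10 = 1000 voxels
  1. axis=0 (YZ plane), |mask|=43  ⇒  voxels=430
  2. axis=2 (XY plane), |mask|=39  ⇒  voxels=163
  3. axis=1 (XZ plane), |mask|=86  ⇒  voxels=148

|visual hull| = 148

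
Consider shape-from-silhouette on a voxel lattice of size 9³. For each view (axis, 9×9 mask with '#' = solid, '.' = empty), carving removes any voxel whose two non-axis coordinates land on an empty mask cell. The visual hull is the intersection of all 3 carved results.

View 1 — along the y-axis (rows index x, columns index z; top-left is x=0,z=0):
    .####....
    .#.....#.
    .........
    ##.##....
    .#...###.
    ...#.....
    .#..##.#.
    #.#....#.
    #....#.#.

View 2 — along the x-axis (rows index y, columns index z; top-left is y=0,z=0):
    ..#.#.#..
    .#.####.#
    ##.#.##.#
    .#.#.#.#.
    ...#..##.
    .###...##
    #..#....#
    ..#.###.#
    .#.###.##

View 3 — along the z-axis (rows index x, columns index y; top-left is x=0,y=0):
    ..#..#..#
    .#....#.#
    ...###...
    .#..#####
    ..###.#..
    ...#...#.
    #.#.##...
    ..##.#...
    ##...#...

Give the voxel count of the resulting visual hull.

|visual hull| = 44

full grid |V| = 729
  1. axis=1 (XZ plane), |mask|=25  ⇒  voxels=225
  2. axis=0 (YZ plane), |mask|=41  ⇒  voxels=110
  3. axis=2 (XY plane), |mask|=31  ⇒  voxels=44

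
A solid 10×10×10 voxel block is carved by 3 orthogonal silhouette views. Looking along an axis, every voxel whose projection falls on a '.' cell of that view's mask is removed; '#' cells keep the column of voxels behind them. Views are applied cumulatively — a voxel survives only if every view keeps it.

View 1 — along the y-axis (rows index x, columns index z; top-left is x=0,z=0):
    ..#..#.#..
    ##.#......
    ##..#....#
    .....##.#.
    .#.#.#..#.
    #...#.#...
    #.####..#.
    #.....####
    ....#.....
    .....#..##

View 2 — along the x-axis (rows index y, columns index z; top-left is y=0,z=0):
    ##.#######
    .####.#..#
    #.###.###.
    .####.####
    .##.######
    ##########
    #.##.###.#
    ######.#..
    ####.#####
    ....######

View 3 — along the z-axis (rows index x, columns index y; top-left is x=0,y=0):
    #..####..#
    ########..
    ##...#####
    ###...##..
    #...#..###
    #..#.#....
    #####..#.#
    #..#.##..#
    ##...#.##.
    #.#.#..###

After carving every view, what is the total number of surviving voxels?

voxel count = 156

initial block: 10^3 = 1000
after view 1 [y-axis, 35 of 100 cells solid] → remaining = 350
after view 2 [x-axis, 77 of 100 cells solid] → remaining = 262
after view 3 [z-axis, 57 of 100 cells solid] → remaining = 156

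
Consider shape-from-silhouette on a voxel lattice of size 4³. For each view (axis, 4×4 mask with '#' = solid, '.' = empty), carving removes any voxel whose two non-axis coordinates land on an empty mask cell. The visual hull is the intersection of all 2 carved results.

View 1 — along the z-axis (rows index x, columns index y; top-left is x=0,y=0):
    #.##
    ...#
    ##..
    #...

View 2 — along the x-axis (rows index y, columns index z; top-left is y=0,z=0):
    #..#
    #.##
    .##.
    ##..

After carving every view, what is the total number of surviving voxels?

initial block: 4^3 = 64
carve view 1 (along z, XY-mask fill 7/16): 28 voxels remain
carve view 2 (along x, YZ-mask fill 9/16): 15 voxels remain

|visual hull| = 15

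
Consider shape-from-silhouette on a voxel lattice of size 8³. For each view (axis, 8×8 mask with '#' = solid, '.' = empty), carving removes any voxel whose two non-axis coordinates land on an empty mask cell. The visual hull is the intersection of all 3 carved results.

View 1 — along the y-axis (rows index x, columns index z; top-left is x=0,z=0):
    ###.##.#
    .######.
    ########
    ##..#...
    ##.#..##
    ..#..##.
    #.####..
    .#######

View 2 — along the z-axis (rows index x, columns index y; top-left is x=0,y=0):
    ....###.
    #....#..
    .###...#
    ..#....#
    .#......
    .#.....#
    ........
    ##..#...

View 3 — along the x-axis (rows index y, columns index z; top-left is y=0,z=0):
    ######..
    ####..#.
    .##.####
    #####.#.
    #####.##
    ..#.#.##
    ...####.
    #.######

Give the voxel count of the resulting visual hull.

voxel count = 70

start: 8×8×8 = 512 voxels
carve view 1 (along y, XZ-mask fill 43/64): 344 voxels remain
carve view 2 (along z, XY-mask fill 17/64): 100 voxels remain
carve view 3 (along x, YZ-mask fill 45/64): 70 voxels remain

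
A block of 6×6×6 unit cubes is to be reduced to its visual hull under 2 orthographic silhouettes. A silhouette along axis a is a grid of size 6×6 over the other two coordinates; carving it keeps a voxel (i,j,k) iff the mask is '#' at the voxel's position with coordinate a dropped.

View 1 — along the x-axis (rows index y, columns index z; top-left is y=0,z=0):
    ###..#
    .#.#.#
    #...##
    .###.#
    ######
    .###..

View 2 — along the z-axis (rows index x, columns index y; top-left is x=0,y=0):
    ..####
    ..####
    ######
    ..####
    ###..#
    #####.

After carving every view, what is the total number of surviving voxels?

104 voxels

full grid |V| = 216
[1] x-view keeps 23 columns → grid now 138
[2] z-view keeps 27 columns → grid now 104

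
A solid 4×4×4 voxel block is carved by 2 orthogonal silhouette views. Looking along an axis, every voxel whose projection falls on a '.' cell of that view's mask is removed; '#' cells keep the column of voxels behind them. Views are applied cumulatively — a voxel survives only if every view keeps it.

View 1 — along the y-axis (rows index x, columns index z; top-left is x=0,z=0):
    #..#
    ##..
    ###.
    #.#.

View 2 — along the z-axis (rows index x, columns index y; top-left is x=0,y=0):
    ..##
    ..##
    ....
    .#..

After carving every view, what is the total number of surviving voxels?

start: 4×4×4 = 64 voxels
V1 y: intersect with XZ mask (9 set) -- 36 left
V2 z: intersect with XY mask (5 set) -- 10 left

10 voxels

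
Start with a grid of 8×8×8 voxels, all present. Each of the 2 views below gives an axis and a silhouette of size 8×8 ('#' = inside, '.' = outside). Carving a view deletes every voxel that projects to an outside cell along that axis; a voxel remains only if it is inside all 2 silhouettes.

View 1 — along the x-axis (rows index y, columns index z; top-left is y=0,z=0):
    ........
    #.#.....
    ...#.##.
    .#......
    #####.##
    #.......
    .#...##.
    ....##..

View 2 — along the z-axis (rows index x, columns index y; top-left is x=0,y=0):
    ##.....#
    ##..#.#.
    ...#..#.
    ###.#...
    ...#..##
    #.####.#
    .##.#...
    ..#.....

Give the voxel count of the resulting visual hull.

|visual hull| = 67

full grid |V| = 512
V1 x: intersect with YZ mask (19 set) -- 152 left
V2 z: intersect with XY mask (26 set) -- 67 left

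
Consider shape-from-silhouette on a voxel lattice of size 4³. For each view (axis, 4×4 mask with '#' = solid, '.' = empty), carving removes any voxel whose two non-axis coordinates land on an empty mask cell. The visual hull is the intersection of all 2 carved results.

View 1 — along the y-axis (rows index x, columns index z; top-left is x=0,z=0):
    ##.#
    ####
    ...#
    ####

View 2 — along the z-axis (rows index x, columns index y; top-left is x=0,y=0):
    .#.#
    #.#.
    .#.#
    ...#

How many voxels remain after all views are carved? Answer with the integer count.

voxel count = 20

initial block: 4^3 = 64
after view 1 [y-axis, 12 of 16 cells solid] → remaining = 48
after view 2 [z-axis, 7 of 16 cells solid] → remaining = 20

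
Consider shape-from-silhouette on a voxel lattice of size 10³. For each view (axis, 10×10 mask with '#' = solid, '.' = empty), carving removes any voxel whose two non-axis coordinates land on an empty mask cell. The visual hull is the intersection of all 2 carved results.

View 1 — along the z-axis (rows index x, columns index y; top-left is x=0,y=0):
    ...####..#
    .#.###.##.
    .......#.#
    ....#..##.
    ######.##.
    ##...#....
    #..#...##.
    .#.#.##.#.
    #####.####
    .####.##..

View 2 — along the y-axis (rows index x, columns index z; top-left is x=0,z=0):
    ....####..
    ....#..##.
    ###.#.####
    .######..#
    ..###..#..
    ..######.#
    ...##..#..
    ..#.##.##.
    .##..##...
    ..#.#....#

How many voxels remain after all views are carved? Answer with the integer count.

full grid |V| = 1000
[1] z-view keeps 51 columns → grid now 510
[2] y-view keeps 48 columns → grid now 219

219 voxels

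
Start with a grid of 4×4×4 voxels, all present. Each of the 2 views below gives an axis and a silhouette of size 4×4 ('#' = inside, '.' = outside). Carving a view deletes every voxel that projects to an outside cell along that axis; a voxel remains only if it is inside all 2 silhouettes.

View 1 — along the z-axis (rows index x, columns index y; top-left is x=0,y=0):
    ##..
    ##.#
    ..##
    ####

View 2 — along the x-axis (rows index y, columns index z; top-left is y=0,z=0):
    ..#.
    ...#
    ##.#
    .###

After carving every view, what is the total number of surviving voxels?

full grid |V| = 64
V1 z: intersect with XY mask (11 set) -- 44 left
V2 x: intersect with YZ mask (8 set) -- 21 left

remaining voxels: 21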